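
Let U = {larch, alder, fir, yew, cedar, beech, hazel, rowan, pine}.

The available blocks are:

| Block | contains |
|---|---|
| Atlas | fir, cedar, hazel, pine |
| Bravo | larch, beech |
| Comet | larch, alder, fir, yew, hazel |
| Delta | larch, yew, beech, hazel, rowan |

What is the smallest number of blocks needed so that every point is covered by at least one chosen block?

Take {Atlas, Comet, Delta}. Their union is {larch, alder, fir, yew, cedar, beech, hazel, rowan, pine}, which is all 9 points.
Only Comet contains alder, so Comet is forced; the remaining 4 points need at least 2 more blocks (each remaining block adds at most 2) — so at least 3 blocks are needed, and 3 is optimal.

3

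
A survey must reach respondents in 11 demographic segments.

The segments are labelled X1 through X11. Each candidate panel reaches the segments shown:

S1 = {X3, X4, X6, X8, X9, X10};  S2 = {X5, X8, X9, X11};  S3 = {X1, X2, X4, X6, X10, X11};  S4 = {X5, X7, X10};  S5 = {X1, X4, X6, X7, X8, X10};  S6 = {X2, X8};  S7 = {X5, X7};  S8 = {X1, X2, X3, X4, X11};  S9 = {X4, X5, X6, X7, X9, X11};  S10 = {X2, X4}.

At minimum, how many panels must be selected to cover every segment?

3

Take {S1, S8, S9}. Their union is {X1, X2, X3, X4, X5, X6, X7, X8, X9, X10, X11}, which is all 11 segments.
No 2 of the 10 panels cover everything (all 45 combinations miss at least one segment), so 3 is optimal.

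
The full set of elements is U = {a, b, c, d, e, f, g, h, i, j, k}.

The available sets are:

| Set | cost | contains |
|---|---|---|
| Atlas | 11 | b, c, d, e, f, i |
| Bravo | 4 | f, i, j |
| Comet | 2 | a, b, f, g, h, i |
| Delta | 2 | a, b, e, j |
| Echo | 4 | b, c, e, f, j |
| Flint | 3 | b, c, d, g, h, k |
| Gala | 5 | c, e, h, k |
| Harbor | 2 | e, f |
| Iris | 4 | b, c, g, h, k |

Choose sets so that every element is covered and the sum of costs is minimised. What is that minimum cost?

Comet, Delta, Flint together cover every element (Comet ∪ Delta ∪ Flint = {a, b, c, d, e, f, g, h, i, j, k}); total cost 2 + 2 + 3 = 7.
No covering selection has total cost below 7.

7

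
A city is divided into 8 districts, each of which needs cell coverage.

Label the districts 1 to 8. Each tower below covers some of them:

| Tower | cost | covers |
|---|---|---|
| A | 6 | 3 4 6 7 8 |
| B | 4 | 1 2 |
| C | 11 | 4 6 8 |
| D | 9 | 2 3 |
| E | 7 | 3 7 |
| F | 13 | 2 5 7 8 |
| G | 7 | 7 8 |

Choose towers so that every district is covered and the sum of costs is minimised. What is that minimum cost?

A, B, F together cover every district (A ∪ B ∪ F = {1, 2, 3, 4, 5, 6, 7, 8}); total cost 6 + 4 + 13 = 23.
No covering selection has total cost below 23.

23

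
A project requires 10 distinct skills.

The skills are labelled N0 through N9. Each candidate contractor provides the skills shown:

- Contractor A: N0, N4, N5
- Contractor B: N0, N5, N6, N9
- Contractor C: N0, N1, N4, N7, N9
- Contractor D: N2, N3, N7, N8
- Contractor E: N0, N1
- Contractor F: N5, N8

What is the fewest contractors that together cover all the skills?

3

B and C and D together: B ∪ C ∪ D = {N0, N1, N2, N3, N4, N5, N6, N7, N8, N9} — every skill is covered.
Only D contains N2, so D is forced; the remaining 6 skills need at least 2 more contractors (each remaining contractor adds at most 4) — so at least 3 contractors are needed, and 3 is optimal.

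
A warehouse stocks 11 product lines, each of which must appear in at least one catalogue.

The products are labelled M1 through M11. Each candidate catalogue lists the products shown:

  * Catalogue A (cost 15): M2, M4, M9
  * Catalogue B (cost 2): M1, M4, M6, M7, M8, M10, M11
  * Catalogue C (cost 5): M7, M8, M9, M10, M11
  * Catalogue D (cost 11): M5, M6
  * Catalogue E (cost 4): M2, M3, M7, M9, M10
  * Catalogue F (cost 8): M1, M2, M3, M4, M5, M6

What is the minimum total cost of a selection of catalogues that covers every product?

C, F together cover every product (C ∪ F = {M1, M2, M3, M4, M5, M6, M7, M8, M9, M10, M11}); total cost 5 + 8 = 13.
The greedy pick B, E, F costs 14; no covering selection beats 13.

13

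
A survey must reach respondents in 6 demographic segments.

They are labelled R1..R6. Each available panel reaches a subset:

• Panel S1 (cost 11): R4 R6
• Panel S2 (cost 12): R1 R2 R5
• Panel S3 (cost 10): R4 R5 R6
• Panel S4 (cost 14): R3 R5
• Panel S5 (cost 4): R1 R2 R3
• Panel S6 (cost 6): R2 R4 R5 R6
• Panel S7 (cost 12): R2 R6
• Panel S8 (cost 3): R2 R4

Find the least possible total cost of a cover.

10

S5, S6 together cover every segment (S5 ∪ S6 = {R1, R2, R3, R4, R5, R6}); total cost 4 + 6 = 10.
No covering selection has total cost below 10.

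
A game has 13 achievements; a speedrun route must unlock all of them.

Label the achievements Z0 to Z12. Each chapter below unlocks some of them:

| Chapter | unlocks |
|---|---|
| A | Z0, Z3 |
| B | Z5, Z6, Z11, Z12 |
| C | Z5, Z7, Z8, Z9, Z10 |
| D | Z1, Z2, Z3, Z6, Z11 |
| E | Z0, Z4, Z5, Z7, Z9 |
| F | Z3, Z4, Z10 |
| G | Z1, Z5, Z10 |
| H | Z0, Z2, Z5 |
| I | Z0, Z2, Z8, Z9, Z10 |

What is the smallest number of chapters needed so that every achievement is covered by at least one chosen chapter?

4

Take {B, C, D, E}. Their union is {Z0, Z1, Z2, Z3, Z4, Z5, Z6, Z7, Z8, Z9, Z10, Z11, Z12}, which is all 13 achievements.
No 3 of the 9 chapters cover everything (all 84 combinations miss at least one achievement), so 4 is optimal.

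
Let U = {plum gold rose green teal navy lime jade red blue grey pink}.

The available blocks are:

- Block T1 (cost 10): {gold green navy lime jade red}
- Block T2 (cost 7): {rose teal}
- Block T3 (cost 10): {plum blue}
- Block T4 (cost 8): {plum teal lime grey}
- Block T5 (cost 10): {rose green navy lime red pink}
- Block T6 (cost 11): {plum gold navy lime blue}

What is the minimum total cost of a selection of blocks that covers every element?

38

T1, T3, T4, T5 together cover every element (T1 ∪ T3 ∪ T4 ∪ T5 = {plum, gold, rose, green, teal, navy, lime, jade, red, blue, grey, pink}); total cost 10 + 10 + 8 + 10 = 38.
No covering selection has total cost below 38.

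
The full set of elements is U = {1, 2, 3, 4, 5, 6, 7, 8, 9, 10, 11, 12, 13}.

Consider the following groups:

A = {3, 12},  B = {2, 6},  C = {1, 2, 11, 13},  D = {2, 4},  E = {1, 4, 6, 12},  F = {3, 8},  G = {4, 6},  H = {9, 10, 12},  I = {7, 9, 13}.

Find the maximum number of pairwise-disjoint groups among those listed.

4

C, F, G, H are pairwise disjoint (C={1,2,11,13}; F={3,8}; G={4,6}; H={9,10,12}).
Every remaining group overlaps one of these, and no 5 of the listed groups are pairwise disjoint, so 4 is the maximum.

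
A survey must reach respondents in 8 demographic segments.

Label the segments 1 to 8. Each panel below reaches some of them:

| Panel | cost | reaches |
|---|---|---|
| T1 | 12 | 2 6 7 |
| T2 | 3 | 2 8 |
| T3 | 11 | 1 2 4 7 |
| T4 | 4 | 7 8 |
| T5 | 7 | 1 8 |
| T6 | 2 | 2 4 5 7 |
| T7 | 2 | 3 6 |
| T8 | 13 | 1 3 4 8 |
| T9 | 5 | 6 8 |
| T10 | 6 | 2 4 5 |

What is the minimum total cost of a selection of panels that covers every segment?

11

T5, T6, T7 together cover every segment (T5 ∪ T6 ∪ T7 = {1, 2, 3, 4, 5, 6, 7, 8}); total cost 7 + 2 + 2 = 11.
The greedy pick T6, T7, T2, T5 costs 14; no covering selection beats 11.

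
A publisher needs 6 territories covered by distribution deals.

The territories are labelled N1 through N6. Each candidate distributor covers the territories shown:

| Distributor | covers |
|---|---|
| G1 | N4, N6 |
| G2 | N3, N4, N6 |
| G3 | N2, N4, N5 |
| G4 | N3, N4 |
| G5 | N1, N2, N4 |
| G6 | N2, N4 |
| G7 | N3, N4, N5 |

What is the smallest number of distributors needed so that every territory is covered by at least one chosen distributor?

Take {G2, G5, G7}. Their union is {N1, N2, N3, N4, N5, N6}, which is all 6 territories.
Only G5 contains N1, so G5 is forced; the remaining 3 territories need at least 2 more distributors (each remaining distributor adds at most 2) — so at least 3 distributors are needed, and 3 is optimal.

3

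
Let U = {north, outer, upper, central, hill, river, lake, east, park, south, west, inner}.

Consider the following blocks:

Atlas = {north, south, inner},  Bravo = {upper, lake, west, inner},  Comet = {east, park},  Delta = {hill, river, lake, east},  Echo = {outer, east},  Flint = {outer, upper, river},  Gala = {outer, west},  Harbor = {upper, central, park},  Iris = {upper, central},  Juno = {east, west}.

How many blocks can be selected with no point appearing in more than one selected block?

Atlas, Comet, Gala, Iris are pairwise disjoint (Atlas={north,south,inner}; Comet={east,park}; Gala={outer,west}; Iris={upper,central}).
Every remaining block overlaps one of these, and no 5 of the listed blocks are pairwise disjoint, so 4 is the maximum.

4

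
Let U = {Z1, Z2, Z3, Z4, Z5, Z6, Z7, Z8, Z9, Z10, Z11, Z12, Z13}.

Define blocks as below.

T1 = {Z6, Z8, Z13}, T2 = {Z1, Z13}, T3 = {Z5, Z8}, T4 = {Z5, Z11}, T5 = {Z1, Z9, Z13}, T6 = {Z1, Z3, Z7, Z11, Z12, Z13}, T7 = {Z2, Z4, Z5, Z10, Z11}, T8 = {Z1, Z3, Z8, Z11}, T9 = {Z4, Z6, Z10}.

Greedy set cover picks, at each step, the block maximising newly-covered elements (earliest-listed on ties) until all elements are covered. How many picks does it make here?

4

Greedy: pick T6 (covers 6 new) → pick T7 (covers 4 new) → pick T1 (covers 2 new) → pick T5 (covers 1 new). Total picks: 4.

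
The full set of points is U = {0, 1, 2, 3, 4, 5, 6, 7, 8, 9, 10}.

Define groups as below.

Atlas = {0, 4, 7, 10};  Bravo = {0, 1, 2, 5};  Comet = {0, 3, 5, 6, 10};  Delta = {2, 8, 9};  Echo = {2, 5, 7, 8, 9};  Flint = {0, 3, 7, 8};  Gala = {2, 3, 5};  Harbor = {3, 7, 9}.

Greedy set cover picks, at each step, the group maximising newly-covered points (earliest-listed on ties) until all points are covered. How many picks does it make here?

Greedy: pick Comet (covers 5 new) → pick Echo (covers 4 new) → pick Atlas (covers 1 new) → pick Bravo (covers 1 new). Total picks: 4.

4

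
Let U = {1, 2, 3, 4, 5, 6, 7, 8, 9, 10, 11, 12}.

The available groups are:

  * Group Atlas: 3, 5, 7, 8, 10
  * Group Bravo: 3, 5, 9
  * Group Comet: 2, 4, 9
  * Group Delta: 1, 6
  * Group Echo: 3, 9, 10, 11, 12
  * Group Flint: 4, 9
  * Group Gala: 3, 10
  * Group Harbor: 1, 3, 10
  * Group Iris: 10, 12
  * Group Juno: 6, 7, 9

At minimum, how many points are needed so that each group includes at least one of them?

The 3 points {6, 9, 10} hit every group.
The groups Atlas, Comet, Delta are pairwise disjoint, so any hitting set needs a separate point for each — at least 3. Hence 3 is optimal.

3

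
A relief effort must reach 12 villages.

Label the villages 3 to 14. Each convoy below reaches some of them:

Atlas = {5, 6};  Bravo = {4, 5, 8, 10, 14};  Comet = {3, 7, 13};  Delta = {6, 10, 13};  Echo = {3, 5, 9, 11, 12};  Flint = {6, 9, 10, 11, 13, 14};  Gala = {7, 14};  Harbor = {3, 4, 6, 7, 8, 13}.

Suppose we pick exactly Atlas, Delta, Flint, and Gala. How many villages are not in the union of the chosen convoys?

4

Union of Atlas, Delta, Flint, Gala = {5, 6, 7, 9, 10, 11, 13, 14}.
Not covered: 3, 4, 8, 12 — 4 villages.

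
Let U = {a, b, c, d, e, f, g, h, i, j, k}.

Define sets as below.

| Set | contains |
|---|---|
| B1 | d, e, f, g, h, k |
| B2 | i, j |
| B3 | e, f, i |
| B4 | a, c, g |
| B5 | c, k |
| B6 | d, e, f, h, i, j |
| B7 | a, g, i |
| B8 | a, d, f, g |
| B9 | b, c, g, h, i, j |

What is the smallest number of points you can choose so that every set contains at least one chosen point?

3

T = {g, i, k} meets every set (each contains at least one member of T), and |T| = 3.
The sets B2, B5, B8 are pairwise disjoint, so any hitting set needs a separate point for each — at least 3. Hence 3 is optimal.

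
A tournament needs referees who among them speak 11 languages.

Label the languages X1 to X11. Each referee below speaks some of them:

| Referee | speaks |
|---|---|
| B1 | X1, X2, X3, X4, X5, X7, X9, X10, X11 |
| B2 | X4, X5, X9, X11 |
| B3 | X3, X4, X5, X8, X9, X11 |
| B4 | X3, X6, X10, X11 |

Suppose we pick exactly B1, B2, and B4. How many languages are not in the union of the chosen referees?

1

Union of B1, B2, B4 = {X1, X2, X3, X4, X5, X6, X7, X9, X10, X11}.
Not covered: X8 — 1 language.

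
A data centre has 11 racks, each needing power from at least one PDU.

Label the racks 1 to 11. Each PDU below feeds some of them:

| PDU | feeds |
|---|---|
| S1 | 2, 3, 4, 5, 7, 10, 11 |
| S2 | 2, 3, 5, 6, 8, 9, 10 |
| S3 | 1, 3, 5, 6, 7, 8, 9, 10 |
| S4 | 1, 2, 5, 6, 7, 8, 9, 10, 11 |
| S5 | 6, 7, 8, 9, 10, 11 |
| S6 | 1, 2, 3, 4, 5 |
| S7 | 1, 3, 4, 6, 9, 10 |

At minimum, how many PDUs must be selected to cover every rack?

2

Take {S1, S4}. Their union is {1, 2, 3, 4, 5, 6, 7, 8, 9, 10, 11}, which is all 11 racks.
No single PDU has all 11 racks (the largest, S4, has 9), so 2 is optimal.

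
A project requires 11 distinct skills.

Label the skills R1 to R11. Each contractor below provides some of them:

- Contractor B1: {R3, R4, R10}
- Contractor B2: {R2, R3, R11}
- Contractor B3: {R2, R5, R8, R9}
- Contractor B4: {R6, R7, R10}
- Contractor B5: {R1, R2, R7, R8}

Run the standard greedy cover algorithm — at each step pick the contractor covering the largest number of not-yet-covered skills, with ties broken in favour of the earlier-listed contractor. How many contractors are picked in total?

5

Greedy: pick B3 (covers 4 new) → pick B1 (covers 3 new) → pick B4 (covers 2 new) → pick B2 (covers 1 new) → pick B5 (covers 1 new). Total picks: 5.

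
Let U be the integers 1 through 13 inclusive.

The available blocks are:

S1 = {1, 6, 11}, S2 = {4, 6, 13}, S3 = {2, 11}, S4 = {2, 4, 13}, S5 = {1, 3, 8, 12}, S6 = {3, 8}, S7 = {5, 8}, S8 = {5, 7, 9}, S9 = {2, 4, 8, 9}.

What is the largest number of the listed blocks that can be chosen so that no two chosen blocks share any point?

4

S1, S4, S6, S8 are pairwise disjoint (S1={1,6,11}; S4={2,4,13}; S6={3,8}; S8={5,7,9}).
Every remaining block overlaps one of these, and no 5 of the listed blocks are pairwise disjoint, so 4 is the maximum.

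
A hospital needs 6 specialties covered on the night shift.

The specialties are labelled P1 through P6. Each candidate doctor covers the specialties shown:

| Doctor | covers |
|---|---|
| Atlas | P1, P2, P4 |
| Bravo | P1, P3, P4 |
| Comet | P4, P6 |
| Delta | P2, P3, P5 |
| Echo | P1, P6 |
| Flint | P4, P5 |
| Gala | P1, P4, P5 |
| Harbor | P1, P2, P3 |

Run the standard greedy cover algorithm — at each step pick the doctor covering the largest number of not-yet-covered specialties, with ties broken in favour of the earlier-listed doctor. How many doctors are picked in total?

3

Greedy: pick Atlas (covers 3 new) → pick Delta (covers 2 new) → pick Comet (covers 1 new). Total picks: 3.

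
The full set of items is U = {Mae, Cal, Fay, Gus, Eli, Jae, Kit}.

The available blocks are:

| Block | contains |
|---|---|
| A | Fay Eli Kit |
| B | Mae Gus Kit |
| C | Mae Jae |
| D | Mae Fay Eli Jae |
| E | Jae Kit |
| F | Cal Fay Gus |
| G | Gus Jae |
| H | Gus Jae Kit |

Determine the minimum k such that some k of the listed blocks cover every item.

D, F, and H cover everything between them: the union {Mae, Cal, Fay, Gus, Eli, Jae, Kit} is all of U.
Only F contains Cal, so F is forced; the remaining 4 items need at least 2 more blocks (each remaining block adds at most 3) — so at least 3 blocks are needed, and 3 is optimal.

3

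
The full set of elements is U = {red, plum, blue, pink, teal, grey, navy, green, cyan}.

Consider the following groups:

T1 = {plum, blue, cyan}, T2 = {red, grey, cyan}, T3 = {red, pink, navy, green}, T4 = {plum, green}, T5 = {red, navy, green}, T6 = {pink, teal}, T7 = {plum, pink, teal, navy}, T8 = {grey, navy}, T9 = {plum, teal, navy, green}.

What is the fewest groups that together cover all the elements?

4

T1 and T2 and T5 and T7 together: T1 ∪ T2 ∪ T5 ∪ T7 = {red, plum, blue, pink, teal, grey, navy, green, cyan} — every element is covered.
No 3 of the 9 groups cover everything (all 84 combinations miss at least one element), so 4 is optimal.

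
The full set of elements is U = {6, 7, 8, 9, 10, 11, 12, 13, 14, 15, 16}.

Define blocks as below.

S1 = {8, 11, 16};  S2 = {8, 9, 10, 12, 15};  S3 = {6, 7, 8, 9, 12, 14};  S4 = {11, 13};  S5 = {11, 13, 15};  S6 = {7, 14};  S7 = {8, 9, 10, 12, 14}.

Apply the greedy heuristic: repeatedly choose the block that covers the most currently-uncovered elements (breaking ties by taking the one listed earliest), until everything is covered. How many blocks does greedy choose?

Greedy: pick S3 (covers 6 new) → pick S5 (covers 3 new) → pick S1 (covers 1 new) → pick S2 (covers 1 new). Total picks: 4.

4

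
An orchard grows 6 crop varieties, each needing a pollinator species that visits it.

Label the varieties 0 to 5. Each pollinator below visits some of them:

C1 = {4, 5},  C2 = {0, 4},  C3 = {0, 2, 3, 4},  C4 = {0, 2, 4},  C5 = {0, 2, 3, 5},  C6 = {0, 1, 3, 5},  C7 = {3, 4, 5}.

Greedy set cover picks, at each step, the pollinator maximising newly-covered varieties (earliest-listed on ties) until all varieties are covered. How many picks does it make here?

2

Greedy: pick C3 (covers 4 new) → pick C6 (covers 2 new). Total picks: 2.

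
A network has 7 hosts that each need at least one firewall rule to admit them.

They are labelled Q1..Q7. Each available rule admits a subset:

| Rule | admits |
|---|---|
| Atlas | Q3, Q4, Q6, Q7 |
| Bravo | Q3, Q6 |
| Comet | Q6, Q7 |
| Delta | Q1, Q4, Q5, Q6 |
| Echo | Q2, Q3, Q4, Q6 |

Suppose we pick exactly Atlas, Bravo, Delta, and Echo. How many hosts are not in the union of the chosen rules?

Union of Atlas, Bravo, Delta, Echo = {Q1, Q2, Q3, Q4, Q5, Q6, Q7} — that's every host, so 0 are uncovered.

0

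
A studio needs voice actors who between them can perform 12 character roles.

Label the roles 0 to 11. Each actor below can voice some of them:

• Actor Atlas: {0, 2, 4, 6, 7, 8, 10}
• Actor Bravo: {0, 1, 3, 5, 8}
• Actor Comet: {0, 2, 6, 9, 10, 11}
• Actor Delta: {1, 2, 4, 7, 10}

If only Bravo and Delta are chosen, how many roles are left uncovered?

3

Union of Bravo, Delta = {0, 1, 2, 3, 4, 5, 7, 8, 10}.
Not covered: 6, 9, 11 — 3 roles.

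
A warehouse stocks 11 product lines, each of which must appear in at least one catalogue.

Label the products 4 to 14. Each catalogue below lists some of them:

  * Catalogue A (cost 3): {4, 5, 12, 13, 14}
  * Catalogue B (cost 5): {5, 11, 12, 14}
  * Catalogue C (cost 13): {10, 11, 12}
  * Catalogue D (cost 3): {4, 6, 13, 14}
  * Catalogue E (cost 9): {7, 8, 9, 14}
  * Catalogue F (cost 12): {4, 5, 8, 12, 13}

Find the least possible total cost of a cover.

A, C, D, E together cover every product (A ∪ C ∪ D ∪ E = {4, 5, 6, 7, 8, 9, 10, 11, 12, 13, 14}); total cost 3 + 13 + 3 + 9 = 28.
The greedy pick A, D, E, B, C costs 33; no covering selection beats 28.

28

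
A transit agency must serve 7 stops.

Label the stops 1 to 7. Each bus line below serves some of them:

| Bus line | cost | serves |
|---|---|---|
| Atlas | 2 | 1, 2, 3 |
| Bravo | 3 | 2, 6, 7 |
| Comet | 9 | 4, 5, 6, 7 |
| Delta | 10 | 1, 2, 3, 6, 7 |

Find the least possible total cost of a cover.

11

Atlas, Comet together cover every stop (Atlas ∪ Comet = {1, 2, 3, 4, 5, 6, 7}); total cost 2 + 9 = 11.
The greedy pick Atlas, Bravo, Comet costs 14; no covering selection beats 11.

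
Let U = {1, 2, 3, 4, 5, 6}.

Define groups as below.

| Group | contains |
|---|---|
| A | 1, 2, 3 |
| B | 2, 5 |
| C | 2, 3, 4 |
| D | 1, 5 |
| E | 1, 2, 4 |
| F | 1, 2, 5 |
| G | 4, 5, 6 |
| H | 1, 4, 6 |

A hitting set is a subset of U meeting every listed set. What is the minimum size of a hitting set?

3

The 3 items {1, 3, 5} hit every group.
No choice of 2 items meets every group, so 3 is the minimum.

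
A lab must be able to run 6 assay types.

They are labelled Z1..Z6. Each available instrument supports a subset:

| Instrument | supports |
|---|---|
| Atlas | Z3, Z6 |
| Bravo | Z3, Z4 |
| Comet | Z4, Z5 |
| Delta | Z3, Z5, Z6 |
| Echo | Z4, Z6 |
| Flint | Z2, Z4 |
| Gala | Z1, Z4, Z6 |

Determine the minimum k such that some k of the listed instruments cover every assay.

Take {Delta, Flint, Gala}. Their union is {Z1, Z2, Z3, Z4, Z5, Z6}, which is all 6 assays.
Only Gala contains Z1, so Gala is forced; the remaining 3 assays need at least 2 more instruments (each remaining instrument adds at most 2) — so at least 3 instruments are needed, and 3 is optimal.

3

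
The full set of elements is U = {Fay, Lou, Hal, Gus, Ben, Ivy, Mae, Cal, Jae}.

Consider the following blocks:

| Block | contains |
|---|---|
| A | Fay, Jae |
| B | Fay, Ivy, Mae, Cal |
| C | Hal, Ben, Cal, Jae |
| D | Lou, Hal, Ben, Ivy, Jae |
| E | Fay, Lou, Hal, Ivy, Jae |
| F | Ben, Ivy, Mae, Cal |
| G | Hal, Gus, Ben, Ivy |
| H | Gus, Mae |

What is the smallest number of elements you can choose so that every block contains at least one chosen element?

Take T = {Fay, Ben, Mae}. Each listed block contains at least one of these, so T is a hitting set of size 3.
No choice of 2 elements meets every block, so 3 is the minimum.

3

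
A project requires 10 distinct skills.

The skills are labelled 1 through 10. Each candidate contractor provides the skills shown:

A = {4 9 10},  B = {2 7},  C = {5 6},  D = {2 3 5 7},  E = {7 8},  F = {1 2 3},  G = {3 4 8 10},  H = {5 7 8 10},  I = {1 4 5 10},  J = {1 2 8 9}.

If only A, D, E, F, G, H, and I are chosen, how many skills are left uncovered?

Union of A, D, E, F, G, H, I = {1, 2, 3, 4, 5, 7, 8, 9, 10}.
Not covered: 6 — 1 skill.

1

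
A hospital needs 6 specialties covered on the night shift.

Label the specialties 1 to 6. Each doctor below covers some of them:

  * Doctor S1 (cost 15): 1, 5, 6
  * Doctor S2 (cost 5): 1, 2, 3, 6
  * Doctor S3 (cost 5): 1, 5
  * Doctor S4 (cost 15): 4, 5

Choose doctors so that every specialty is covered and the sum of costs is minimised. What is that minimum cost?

20

S2, S4 together cover every specialty (S2 ∪ S4 = {1, 2, 3, 4, 5, 6}); total cost 5 + 15 = 20.
The greedy pick S2, S3, S4 costs 25; no covering selection beats 20.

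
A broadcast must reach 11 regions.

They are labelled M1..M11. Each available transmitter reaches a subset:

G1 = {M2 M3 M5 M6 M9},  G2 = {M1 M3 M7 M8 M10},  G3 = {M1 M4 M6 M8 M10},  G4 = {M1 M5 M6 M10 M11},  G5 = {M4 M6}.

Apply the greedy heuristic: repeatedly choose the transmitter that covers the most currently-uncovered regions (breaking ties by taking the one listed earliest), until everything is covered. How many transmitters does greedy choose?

Greedy: pick G1 (covers 5 new) → pick G2 (covers 4 new) → pick G3 (covers 1 new) → pick G4 (covers 1 new). Total picks: 4.

4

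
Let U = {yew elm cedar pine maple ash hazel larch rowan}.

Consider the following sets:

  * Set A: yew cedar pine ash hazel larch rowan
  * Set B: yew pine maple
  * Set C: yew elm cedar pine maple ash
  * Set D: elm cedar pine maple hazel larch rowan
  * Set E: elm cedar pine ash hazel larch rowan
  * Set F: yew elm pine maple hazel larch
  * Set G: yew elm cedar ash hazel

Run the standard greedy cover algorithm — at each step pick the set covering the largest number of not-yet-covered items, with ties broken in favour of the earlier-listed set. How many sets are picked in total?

Greedy: pick A (covers 7 new) → pick C (covers 2 new). Total picks: 2.

2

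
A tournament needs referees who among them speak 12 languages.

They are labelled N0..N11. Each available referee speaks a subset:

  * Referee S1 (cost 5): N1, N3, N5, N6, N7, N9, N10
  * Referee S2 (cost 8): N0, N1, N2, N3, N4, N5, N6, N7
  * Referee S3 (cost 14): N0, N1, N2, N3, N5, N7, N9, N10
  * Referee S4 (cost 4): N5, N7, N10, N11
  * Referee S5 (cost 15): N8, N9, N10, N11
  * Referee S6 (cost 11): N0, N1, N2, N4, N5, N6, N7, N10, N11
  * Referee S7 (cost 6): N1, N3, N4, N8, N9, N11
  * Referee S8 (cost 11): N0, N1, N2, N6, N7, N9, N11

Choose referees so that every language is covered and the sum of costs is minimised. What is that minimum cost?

17

S6, S7 together cover every language (S6 ∪ S7 = {N0, N1, N2, N3, N4, N5, N6, N7, N8, N9, N10, N11}); total cost 11 + 6 = 17.
The greedy pick S1, S7, S2 costs 19; no covering selection beats 17.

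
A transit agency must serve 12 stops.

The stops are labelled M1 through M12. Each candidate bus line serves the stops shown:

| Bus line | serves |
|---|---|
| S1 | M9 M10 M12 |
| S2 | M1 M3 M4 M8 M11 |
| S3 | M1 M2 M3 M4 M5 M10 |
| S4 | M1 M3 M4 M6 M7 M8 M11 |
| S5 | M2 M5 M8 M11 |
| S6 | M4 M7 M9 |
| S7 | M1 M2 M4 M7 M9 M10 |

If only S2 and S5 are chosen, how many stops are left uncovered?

Union of S2, S5 = {M1, M2, M3, M4, M5, M8, M11}.
Not covered: M6, M7, M9, M10, M12 — 5 stops.

5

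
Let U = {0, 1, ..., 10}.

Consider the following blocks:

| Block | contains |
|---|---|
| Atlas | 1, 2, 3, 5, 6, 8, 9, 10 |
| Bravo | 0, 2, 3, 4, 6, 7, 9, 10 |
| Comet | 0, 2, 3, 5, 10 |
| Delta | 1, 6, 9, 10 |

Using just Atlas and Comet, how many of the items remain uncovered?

Union of Atlas, Comet = {0, 1, 2, 3, 5, 6, 8, 9, 10}.
Not covered: 4, 7 — 2 items.

2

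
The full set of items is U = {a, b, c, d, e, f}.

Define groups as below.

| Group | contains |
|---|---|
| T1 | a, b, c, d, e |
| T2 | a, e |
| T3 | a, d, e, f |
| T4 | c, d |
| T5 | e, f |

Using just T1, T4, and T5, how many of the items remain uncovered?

Union of T1, T4, T5 = {a, b, c, d, e, f} — that's every item, so 0 are uncovered.

0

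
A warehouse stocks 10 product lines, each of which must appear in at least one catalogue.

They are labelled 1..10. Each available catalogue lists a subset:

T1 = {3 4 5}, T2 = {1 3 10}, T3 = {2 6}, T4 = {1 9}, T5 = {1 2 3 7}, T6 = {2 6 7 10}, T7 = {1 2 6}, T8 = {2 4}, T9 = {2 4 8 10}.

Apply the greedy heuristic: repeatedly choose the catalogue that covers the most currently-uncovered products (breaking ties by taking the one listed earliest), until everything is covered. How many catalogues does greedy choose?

Greedy: pick T5 (covers 4 new) → pick T9 (covers 3 new) → pick T1 (covers 1 new) → pick T3 (covers 1 new) → pick T4 (covers 1 new). Total picks: 5.
(The true minimum cover uses only 4 catalogues, so greedy is not optimal here.)

5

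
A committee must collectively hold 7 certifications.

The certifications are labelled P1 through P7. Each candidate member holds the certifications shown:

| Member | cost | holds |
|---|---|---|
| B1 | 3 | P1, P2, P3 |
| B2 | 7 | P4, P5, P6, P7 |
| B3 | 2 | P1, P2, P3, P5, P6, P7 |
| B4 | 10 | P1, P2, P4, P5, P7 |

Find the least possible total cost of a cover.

9

B2, B3 together cover every certification (B2 ∪ B3 = {P1, P2, P3, P4, P5, P6, P7}); total cost 7 + 2 = 9.
No covering selection has total cost below 9.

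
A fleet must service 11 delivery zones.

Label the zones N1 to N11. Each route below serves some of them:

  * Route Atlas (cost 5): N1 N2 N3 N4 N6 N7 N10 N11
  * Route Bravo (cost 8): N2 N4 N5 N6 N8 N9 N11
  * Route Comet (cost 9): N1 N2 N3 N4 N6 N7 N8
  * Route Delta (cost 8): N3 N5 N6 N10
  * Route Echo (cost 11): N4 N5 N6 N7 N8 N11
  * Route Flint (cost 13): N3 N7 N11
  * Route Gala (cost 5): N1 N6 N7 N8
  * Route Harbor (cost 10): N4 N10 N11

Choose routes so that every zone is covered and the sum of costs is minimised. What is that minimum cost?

13

Atlas, Bravo together cover every zone (Atlas ∪ Bravo = {N1, N2, N3, N4, N5, N6, N7, N8, N9, N10, N11}); total cost 5 + 8 = 13.
No covering selection has total cost below 13.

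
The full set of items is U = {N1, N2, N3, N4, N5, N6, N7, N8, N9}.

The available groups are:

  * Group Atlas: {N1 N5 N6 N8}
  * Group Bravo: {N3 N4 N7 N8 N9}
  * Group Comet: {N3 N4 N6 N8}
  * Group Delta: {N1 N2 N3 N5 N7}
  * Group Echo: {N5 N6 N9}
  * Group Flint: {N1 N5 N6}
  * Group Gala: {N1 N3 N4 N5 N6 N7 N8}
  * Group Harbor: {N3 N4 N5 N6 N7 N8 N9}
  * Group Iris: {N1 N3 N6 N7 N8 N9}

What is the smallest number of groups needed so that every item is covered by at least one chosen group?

2

Take {Delta, Harbor}. Their union is {N1, N2, N3, N4, N5, N6, N7, N8, N9}, which is all 9 items.
No single group has all 9 items (the largest, Gala, has 7), so 2 is optimal.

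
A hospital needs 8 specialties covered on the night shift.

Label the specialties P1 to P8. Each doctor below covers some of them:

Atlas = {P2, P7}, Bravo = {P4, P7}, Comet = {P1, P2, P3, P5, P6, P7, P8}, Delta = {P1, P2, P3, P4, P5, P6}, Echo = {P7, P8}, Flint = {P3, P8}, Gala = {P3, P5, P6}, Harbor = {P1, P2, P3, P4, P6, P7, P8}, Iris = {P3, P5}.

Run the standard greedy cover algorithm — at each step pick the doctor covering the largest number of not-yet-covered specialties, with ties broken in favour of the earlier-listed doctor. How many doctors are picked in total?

2

Greedy: pick Comet (covers 7 new) → pick Bravo (covers 1 new). Total picks: 2.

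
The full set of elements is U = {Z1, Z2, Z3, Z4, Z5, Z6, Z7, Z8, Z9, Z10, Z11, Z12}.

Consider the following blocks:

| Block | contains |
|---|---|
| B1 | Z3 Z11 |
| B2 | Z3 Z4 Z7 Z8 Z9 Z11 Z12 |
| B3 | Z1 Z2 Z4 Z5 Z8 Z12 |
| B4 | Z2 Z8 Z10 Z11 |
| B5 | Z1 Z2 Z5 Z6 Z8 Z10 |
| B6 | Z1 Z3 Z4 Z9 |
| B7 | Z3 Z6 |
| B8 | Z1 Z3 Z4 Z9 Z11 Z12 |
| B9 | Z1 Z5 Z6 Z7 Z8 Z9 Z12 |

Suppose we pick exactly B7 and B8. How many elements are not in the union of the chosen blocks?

5

Union of B7, B8 = {Z1, Z3, Z4, Z6, Z9, Z11, Z12}.
Not covered: Z2, Z5, Z7, Z8, Z10 — 5 elements.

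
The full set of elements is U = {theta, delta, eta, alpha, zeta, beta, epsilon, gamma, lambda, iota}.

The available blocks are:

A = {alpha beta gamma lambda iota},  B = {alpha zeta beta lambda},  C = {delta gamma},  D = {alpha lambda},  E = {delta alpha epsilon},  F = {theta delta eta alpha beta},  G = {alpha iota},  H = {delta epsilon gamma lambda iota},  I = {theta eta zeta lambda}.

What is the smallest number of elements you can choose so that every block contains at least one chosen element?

3

The 3 elements {eta, alpha, gamma} hit every block.
The blocks C, G, I are pairwise disjoint, so any hitting set needs a separate element for each — at least 3. Hence 3 is optimal.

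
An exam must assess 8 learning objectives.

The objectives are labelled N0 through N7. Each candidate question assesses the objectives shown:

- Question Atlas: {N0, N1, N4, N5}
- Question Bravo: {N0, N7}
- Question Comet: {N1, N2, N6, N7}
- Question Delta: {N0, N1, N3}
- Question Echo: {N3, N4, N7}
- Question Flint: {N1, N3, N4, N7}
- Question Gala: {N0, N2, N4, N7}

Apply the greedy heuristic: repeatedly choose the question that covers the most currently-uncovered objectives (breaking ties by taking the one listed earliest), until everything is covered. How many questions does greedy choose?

3

Greedy: pick Atlas (covers 4 new) → pick Comet (covers 3 new) → pick Delta (covers 1 new). Total picks: 3.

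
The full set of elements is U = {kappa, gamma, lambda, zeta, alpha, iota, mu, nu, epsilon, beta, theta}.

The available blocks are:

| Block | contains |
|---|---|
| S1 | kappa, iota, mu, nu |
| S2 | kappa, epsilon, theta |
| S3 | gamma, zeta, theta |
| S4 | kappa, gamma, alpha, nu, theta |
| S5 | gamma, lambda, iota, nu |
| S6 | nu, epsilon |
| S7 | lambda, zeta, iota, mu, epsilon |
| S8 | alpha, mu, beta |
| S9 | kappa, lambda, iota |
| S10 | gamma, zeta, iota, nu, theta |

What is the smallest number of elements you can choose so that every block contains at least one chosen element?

The 4 elements {gamma, lambda, mu, epsilon} hit every block.
The blocks S3, S6, S8, S9 are pairwise disjoint, so any hitting set needs a separate element for each — at least 4. Hence 4 is optimal.

4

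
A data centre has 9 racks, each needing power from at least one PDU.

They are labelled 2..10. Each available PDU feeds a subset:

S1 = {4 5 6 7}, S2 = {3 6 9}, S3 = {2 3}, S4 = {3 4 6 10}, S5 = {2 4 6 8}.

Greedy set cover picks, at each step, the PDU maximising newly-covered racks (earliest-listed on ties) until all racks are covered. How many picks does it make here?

4

Greedy: pick S1 (covers 4 new) → pick S2 (covers 2 new) → pick S5 (covers 2 new) → pick S4 (covers 1 new). Total picks: 4.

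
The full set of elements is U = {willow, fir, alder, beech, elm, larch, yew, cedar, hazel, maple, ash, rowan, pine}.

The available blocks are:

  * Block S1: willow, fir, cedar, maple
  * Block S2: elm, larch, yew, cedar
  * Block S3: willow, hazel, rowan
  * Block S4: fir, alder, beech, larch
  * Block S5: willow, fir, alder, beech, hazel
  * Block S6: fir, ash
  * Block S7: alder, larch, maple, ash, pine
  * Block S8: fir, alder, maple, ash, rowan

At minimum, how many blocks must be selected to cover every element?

4

S2 and S3 and S4 and S7 together: S2 ∪ S3 ∪ S4 ∪ S7 = {willow, fir, alder, beech, elm, larch, yew, cedar, hazel, maple, ash, rowan, pine} — every element is covered.
No 3 of the 8 blocks cover everything (all 56 combinations miss at least one element), so 4 is optimal.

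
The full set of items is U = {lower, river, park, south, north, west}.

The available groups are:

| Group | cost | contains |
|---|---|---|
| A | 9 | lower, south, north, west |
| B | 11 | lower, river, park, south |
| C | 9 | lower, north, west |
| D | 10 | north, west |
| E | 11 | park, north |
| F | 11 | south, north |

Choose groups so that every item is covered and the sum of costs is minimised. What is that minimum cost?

B, C together cover every item (B ∪ C = {lower, river, park, south, north, west}); total cost 11 + 9 = 20.
No covering selection has total cost below 20.

20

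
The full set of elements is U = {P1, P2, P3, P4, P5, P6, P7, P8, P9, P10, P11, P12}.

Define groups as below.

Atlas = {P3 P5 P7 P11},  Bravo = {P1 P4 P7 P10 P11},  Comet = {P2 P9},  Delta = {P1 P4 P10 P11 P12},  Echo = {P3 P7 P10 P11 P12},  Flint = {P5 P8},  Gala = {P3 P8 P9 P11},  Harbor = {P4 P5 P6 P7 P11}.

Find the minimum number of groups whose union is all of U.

Take {Comet, Delta, Gala, Harbor}. Their union is {P1, P2, P3, P4, P5, P6, P7, P8, P9, P10, P11, P12}, which is all 12 elements.
Only Harbor contains P6, so Harbor is forced; the remaining 7 elements need at least 3 more groups (each remaining group adds at most 3) — so at least 4 groups are needed, and 4 is optimal.

4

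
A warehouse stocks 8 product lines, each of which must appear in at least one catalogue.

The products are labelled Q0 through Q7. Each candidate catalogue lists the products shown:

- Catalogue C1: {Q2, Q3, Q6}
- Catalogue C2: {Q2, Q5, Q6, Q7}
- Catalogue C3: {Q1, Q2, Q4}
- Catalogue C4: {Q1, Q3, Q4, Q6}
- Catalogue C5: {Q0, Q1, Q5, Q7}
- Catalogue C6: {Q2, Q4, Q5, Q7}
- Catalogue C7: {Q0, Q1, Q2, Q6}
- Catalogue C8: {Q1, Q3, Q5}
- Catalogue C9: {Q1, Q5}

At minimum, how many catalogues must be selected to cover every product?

Take {C1, C3, C5}. Their union is {Q0, Q1, Q2, Q3, Q4, Q5, Q6, Q7}, which is all 8 products.
No 2 of the 9 catalogues cover everything (all 36 combinations miss at least one product), so 3 is optimal.

3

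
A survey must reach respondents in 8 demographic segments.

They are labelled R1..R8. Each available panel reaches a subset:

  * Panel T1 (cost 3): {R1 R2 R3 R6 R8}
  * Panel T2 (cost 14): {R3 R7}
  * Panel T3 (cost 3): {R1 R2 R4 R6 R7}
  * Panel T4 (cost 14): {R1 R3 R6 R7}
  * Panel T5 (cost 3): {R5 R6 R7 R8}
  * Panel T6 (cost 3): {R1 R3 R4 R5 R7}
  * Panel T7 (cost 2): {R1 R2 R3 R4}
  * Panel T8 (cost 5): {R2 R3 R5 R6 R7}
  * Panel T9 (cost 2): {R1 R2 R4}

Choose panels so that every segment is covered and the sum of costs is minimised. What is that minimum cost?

T5, T7 together cover every segment (T5 ∪ T7 = {R1, R2, R3, R4, R5, R6, R7, R8}); total cost 3 + 2 = 5.
No covering selection has total cost below 5.

5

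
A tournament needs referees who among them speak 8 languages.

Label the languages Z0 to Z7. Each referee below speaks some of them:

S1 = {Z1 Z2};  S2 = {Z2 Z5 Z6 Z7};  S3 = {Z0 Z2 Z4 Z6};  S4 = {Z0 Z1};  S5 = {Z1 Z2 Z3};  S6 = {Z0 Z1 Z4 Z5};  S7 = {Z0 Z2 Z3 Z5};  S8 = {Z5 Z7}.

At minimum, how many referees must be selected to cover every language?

3

S3 and S5 and S8 together: S3 ∪ S5 ∪ S8 = {Z0, Z1, Z2, Z3, Z4, Z5, Z6, Z7} — every language is covered.
No 2 of the 8 referees cover everything (all 28 combinations miss at least one language), so 3 is optimal.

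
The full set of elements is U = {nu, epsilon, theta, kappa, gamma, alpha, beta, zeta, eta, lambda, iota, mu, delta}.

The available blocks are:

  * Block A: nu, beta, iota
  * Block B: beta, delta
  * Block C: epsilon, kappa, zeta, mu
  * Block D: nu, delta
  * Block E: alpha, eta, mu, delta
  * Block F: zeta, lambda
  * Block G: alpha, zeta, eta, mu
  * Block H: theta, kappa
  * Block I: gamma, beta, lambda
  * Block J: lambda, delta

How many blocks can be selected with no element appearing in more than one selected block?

D, G, H, I are pairwise disjoint (D={nu,delta}; G={alpha,zeta,eta,mu}; H={theta,kappa}; I={gamma,beta,lambda}).
Every remaining block overlaps one of these, and no 5 of the listed blocks are pairwise disjoint, so 4 is the maximum.

4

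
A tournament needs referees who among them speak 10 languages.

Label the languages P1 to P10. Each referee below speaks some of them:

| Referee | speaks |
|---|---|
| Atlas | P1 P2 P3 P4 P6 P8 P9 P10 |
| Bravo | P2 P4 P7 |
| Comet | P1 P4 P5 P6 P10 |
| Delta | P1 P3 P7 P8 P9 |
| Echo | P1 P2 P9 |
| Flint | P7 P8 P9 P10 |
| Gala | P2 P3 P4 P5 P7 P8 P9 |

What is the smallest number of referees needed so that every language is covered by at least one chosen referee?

2

Atlas and Gala together: Atlas ∪ Gala = {P1, P2, P3, P4, P5, P6, P7, P8, P9, P10} — every language is covered.
No single referee has all 10 languages (the largest, Atlas, has 8), so 2 is optimal.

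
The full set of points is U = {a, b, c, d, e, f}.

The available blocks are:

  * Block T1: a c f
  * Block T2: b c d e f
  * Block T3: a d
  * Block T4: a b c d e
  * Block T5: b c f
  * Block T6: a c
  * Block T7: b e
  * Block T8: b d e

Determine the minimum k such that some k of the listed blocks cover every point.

2

T4 and T5 cover everything between them: the union {a, b, c, d, e, f} is all of U.
No single block has all 6 points (the largest, T2, has 5), so 2 is optimal.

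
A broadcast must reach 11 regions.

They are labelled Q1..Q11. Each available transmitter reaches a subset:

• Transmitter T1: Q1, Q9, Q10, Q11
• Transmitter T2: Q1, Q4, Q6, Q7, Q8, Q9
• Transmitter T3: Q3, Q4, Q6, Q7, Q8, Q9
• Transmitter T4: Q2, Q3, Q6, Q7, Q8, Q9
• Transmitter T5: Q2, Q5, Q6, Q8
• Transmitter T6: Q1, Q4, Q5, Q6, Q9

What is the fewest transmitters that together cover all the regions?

3

Take {T1, T3, T5}. Their union is {Q1, Q2, Q3, Q4, Q5, Q6, Q7, Q8, Q9, Q10, Q11}, which is all 11 regions.
Only T1 contains Q10, so T1 is forced; the remaining 7 regions need at least 2 more transmitters (each remaining transmitter adds at most 5) — so at least 3 transmitters are needed, and 3 is optimal.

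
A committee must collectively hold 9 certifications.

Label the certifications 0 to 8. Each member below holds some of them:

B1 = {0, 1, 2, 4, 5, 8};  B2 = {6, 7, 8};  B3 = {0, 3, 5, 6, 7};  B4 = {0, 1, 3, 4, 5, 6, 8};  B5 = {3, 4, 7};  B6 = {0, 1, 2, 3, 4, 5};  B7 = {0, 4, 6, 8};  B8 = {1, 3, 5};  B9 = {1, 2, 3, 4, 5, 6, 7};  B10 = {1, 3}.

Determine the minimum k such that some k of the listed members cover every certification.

B4 and B9 together: B4 ∪ B9 = {0, 1, 2, 3, 4, 5, 6, 7, 8} — every certification is covered.
No single member has all 9 certifications (the largest, B4, has 7), so 2 is optimal.

2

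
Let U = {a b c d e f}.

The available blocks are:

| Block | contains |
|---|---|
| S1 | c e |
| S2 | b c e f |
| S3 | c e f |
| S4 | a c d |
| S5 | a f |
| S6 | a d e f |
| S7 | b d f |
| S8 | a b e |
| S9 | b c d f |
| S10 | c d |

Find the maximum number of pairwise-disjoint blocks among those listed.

2

S1, S7 are pairwise disjoint (S1={c,e}; S7={b,d,f}).
Every remaining block overlaps one of these, and no 3 of the listed blocks are pairwise disjoint, so 2 is the maximum.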